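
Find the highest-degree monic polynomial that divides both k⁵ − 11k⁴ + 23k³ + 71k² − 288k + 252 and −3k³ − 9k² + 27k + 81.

Repeated division with remainder:
  k⁵ − 11k⁴ + 23k³ + 71k² − 288k + 252 = (−(1/3)k² + (14/3)k − 74/3)(−3k³ − 9k² + 27k + 81) + (−250k² + 2250)
  −3k³ − 9k² + 27k + 81 = ((3/250)k + 9/250)(−250k² + 2250) + (0)
Last nonzero remainder: −250k² + 2250. Dividing through by −250 gives the monic gcd k² − 9.

k² − 9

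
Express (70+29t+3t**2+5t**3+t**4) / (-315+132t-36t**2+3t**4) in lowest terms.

By polynomial division,
  t**4+5t**3+3t**2+29t+70 = (1/3)(3t**4-36t**2+132t-315) + (5t**3+15t**2-15t+175)
  3t**4-36t**2+132t-315 = ((3/5)t-9/5)(5t**3+15t**2-15t+175) + (0)
Last nonzero remainder: 5t**3+15t**2-15t+175. Dividing through by 5 gives the monic gcd t**3+3t**2-3t+35.
Cancel t**3+3t**2-3t+35 from numerator and denominator to get the reduced form.

(2+t)/(-9+3t)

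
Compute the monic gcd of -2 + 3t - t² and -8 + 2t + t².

-2 + t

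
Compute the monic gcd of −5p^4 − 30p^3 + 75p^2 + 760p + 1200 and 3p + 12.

p + 4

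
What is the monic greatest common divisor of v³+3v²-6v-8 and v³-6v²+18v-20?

Euclidean algorithm in ℚ[v]:
  v³+3v²-6v-8 = (v³-6v²+18v-20) + (9v²-24v+12)
  v³-6v²+18v-20 = ((1/9)v-10/27)(9v²-24v+12) + ((70/9)v-140/9)
  9v²-24v+12 = ((81/70)v-27/35)((70/9)v-140/9) + (0)
Last nonzero remainder: (70/9)v-140/9. Dividing through by 70/9 gives the monic gcd v-2.

v-2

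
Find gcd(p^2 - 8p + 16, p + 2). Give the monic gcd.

1

Euclidean algorithm in ℚ[p]:
  p^2 - 8p + 16 = (p - 10)(p + 2) + (36)
  p + 2 = ((1/36)p + 1/18)(36) + (0)
The last nonzero remainder is the constant 36, so the polynomials are coprime and gcd = 1.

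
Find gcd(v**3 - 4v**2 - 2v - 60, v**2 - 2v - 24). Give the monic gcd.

v - 6

Apply the Euclidean algorithm:
  v**3 - 4v**2 - 2v - 60 = (v - 2)(v**2 - 2v - 24) + (18v - 108)
  v**2 - 2v - 24 = ((1/18)v + 2/9)(18v - 108) + (0)
Last nonzero remainder: 18v - 108. Dividing through by 18 gives the monic gcd v - 6.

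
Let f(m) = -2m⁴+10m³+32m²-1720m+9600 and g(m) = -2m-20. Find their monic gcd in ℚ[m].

Apply the Euclidean algorithm:
  -2m⁴+10m³+32m²-1720m+9600 = (m³-15m²+134m-480)(-2m-20) + (0)
Last nonzero remainder: -2m-20. Dividing through by -2 gives the monic gcd m+10.

m+10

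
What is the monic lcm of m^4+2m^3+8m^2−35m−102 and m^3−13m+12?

m^6+5m^5+10m^4−19m^3−239m^2−166m+408

Apply the Euclidean algorithm:
  m^4+2m^3+8m^2−35m−102 = (m+2)(m^3−13m+12) + (21m^2−21m−126)
  m^3−13m+12 = ((1/21)m+1/21)(21m^2−21m−126) + (−6m+18)
  21m^2−21m−126 = (−(7/2)m−7)(−6m+18) + (0)
Last nonzero remainder: −6m+18. Dividing through by −6 gives the monic gcd m−3.
Then lcm(f, g) = f·g / gcd(f, g); expanding and making the result monic gives the answer.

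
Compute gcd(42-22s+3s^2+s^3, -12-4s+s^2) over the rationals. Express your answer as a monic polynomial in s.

1

Repeated division with remainder:
  s^3+3s^2-22s+42 = (s+7)(s^2-4s-12) + (18s+126)
  s^2-4s-12 = ((1/18)s-11/18)(18s+126) + (65)
  18s+126 = ((18/65)s+126/65)(65) + (0)
The last nonzero remainder is the constant 65, so the polynomials are coprime and gcd = 1.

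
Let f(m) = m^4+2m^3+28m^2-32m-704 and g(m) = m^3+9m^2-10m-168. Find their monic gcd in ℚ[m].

m-4

Euclidean algorithm in ℚ[m]:
  m^4+2m^3+28m^2-32m-704 = (m-7)(m^3+9m^2-10m-168) + (101m^2+66m-1880)
  m^3+9m^2-10m-168 = ((1/101)m+843/10201)(101m^2+66m-1880) + ((32232/10201)m-128928/10201)
  101m^2+66m-1880 = ((1030301/32232)m+2397235/16116)((32232/10201)m-128928/10201) + (0)
Last nonzero remainder: (32232/10201)m-128928/10201. Dividing through by 32232/10201 gives the monic gcd m-4.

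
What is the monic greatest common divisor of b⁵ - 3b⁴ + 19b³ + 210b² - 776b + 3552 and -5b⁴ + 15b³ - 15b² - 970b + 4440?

b³ + b² + 7b + 222

Repeated division with remainder:
  b⁵ - 3b⁴ + 19b³ + 210b² - 776b + 3552 = (-(1/5)b)(-5b⁴ + 15b³ - 15b² - 970b + 4440) + (16b³ + 16b² + 112b + 3552)
  -5b⁴ + 15b³ - 15b² - 970b + 4440 = (-(5/16)b + 5/4)(16b³ + 16b² + 112b + 3552) + (0)
Last nonzero remainder: 16b³ + 16b² + 112b + 3552. Dividing through by 16 gives the monic gcd b³ + b² + 7b + 222.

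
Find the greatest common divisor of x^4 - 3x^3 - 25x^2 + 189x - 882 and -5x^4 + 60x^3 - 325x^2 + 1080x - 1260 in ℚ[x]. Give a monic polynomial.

Euclidean algorithm in ℚ[x]:
  x^4 - 3x^3 - 25x^2 + 189x - 882 = (-1/5)(-5x^4 + 60x^3 - 325x^2 + 1080x - 1260) + (9x^3 - 90x^2 + 405x - 1134)
  -5x^4 + 60x^3 - 325x^2 + 1080x - 1260 = (-(5/9)x + 10/9)(9x^3 - 90x^2 + 405x - 1134) + (0)
Last nonzero remainder: 9x^3 - 90x^2 + 405x - 1134. Dividing through by 9 gives the monic gcd x^3 - 10x^2 + 45x - 126.

x^3 - 10x^2 + 45x - 126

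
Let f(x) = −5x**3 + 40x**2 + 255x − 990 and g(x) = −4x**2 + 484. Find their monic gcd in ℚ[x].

Apply the Euclidean algorithm:
  −5x**3 + 40x**2 + 255x − 990 = ((5/4)x − 10)(−4x**2 + 484) + (−350x + 3850)
  −4x**2 + 484 = ((2/175)x + 22/175)(−350x + 3850) + (0)
Last nonzero remainder: −350x + 3850. Dividing through by −350 gives the monic gcd x − 11.

x − 11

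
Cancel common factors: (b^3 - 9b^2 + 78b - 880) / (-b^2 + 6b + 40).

(-b^2 - b - 88)/(b + 4)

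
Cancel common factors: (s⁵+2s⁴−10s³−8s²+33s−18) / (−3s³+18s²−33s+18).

(−s³−5s²−3s+9)/(3s−9)

By polynomial division,
  s⁵+2s⁴−10s³−8s²+33s−18 = (−(1/3)s²−(8/3)s−9)(−3s³+18s²−33s+18) + (72s²−216s+144)
  −3s³+18s²−33s+18 = (−(1/24)s+1/8)(72s²−216s+144) + (0)
Last nonzero remainder: 72s²−216s+144. Dividing through by 72 gives the monic gcd s²−3s+2.
Cancel s²−3s+2 from numerator and denominator to get the reduced form.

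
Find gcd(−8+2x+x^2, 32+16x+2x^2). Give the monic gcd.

Apply the Euclidean algorithm:
  x^2+2x−8 = (1/2)(2x^2+16x+32) + (−6x−24)
  2x^2+16x+32 = (−(1/3)x−4/3)(−6x−24) + (0)
Last nonzero remainder: −6x−24. Dividing through by −6 gives the monic gcd x+4.

4+x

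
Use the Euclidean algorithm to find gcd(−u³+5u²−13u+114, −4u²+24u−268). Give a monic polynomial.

1

Euclidean algorithm in ℚ[u]:
  −u³+5u²−13u+114 = ((1/4)u+1/4)(−4u²+24u−268) + (48u+181)
  −4u²+24u−268 = (−(1/12)u+469/576)(48u+181) + (−239257/576)
  48u+181 = (−(27648/239257)u−104256/239257)(−239257/576) + (0)
The last nonzero remainder is the constant −239257/576, so the polynomials are coprime and gcd = 1.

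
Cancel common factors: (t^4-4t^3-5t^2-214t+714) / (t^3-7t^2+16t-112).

(t^3+3t^2+16t-102)/(t^2+16)

By polynomial division,
  t^4-4t^3-5t^2-214t+714 = (t+3)(t^3-7t^2+16t-112) + (-150t+1050)
  t^3-7t^2+16t-112 = (-(1/150)t^2-8/75)(-150t+1050) + (0)
Last nonzero remainder: -150t+1050. Dividing through by -150 gives the monic gcd t-7.
Cancel t-7 from numerator and denominator to get the reduced form.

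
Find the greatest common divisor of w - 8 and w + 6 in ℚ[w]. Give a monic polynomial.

1

Apply the Euclidean algorithm:
  w - 8 = (w + 6) + (-14)
  w + 6 = (-(1/14)w - 3/7)(-14) + (0)
The last nonzero remainder is the constant -14, so the polynomials are coprime and gcd = 1.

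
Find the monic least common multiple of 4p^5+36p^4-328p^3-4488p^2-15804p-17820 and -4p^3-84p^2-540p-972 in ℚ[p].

p^6+18p^5-p^4-1860p^3-14049p^2-40014p-40095

Repeated division with remainder:
  4p^5+36p^4-328p^3-4488p^2-15804p-17820 = (-p^2+12p-35)(-4p^3-84p^2-540p-972) + (-1920p^2-23040p-51840)
  -4p^3-84p^2-540p-972 = ((1/480)p+3/160)(-1920p^2-23040p-51840) + (0)
Last nonzero remainder: -1920p^2-23040p-51840. Dividing through by -1920 gives the monic gcd p^2+12p+27.
Then lcm(f, g) = f·g / gcd(f, g); expanding and making the result monic gives the answer.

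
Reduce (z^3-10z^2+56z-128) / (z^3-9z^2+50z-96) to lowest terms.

By polynomial division,
  z^3-10z^2+56z-128 = (z^3-9z^2+50z-96) + (-z^2+6z-32)
  z^3-9z^2+50z-96 = (-z+3)(-z^2+6z-32) + (0)
Last nonzero remainder: -z^2+6z-32. Dividing through by -1 gives the monic gcd z^2-6z+32.
Cancel z^2-6z+32 from numerator and denominator to get the reduced form.

(z-4)/(z-3)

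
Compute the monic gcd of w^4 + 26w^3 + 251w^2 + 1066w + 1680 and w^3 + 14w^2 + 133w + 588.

w + 7

Euclidean algorithm in ℚ[w]:
  w^4 + 26w^3 + 251w^2 + 1066w + 1680 = (w + 12)(w^3 + 14w^2 + 133w + 588) + (-50w^2 - 1118w - 5376)
  w^3 + 14w^2 + 133w + 588 = (-(1/50)w + 209/1250)(-50w^2 - 1118w - 5376) + ((132756/625)w + 929292/625)
  -50w^2 - 1118w - 5376 = (-(15625/66378)w - 40000/11063)((132756/625)w + 929292/625) + (0)
Last nonzero remainder: (132756/625)w + 929292/625. Dividing through by 132756/625 gives the monic gcd w + 7.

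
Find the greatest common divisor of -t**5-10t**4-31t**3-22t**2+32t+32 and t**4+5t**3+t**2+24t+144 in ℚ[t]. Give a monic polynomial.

t**2+8t+16

Euclidean algorithm in ℚ[t]:
  -t**5-10t**4-31t**3-22t**2+32t+32 = (-t-5)(t**4+5t**3+t**2+24t+144) + (-5t**3+7t**2+296t+752)
  t**4+5t**3+t**2+24t+144 = (-(1/5)t-32/25)(-5t**3+7t**2+296t+752) + ((1729/25)t**2+(13832/25)t+27664/25)
  -5t**3+7t**2+296t+752 = (-(125/1729)t+1175/1729)((1729/25)t**2+(13832/25)t+27664/25) + (0)
Last nonzero remainder: (1729/25)t**2+(13832/25)t+27664/25. Dividing through by 1729/25 gives the monic gcd t**2+8t+16.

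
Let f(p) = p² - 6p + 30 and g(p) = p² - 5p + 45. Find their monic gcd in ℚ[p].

1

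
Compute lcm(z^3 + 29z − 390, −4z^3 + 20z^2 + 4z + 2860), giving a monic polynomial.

Repeated division with remainder:
  z^3 + 29z − 390 = (−1/4)(−4z^3 + 20z^2 + 4z + 2860) + (5z^2 + 30z + 325)
  −4z^3 + 20z^2 + 4z + 2860 = (−(4/5)z + 44/5)(5z^2 + 30z + 325) + (0)
Last nonzero remainder: 5z^2 + 30z + 325. Dividing through by 5 gives the monic gcd z^2 + 6z + 65.
Then lcm(f, g) = f·g / gcd(f, g); expanding and making the result monic gives the answer.

z^4 − 11z^3 + 29z^2 − 709z + 4290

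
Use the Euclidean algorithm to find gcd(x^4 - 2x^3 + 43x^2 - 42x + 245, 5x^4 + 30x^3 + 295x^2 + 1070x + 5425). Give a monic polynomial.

x^2 - x + 35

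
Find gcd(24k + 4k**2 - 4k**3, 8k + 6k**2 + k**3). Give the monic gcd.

Apply the Euclidean algorithm:
  -4k**3 + 4k**2 + 24k = (-4)(k**3 + 6k**2 + 8k) + (28k**2 + 56k)
  k**3 + 6k**2 + 8k = ((1/28)k + 1/7)(28k**2 + 56k) + (0)
Last nonzero remainder: 28k**2 + 56k. Dividing through by 28 gives the monic gcd k**2 + 2k.

2k + k**2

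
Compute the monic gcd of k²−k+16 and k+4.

Apply the Euclidean algorithm:
  k²−k+16 = (k−5)(k+4) + (36)
  k+4 = ((1/36)k+1/9)(36) + (0)
The last nonzero remainder is the constant 36, so the polynomials are coprime and gcd = 1.

1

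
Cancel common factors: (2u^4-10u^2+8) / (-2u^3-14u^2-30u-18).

(-u^3+u^2+4u-4)/(u^2+6u+9)

Repeated division with remainder:
  2u^4-10u^2+8 = (-u+7)(-2u^3-14u^2-30u-18) + (58u^2+192u+134)
  -2u^3-14u^2-30u-18 = (-(1/29)u-107/841)(58u^2+192u+134) + (-(800/841)u-800/841)
  58u^2+192u+134 = (-(24389/400)u-56347/400)(-(800/841)u-800/841) + (0)
Last nonzero remainder: -(800/841)u-800/841. Dividing through by -800/841 gives the monic gcd u+1.
Cancel u+1 from numerator and denominator to get the reduced form.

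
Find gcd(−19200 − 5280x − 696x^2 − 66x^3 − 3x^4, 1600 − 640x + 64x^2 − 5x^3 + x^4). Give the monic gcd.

Repeated division with remainder:
  −3x^4 − 66x^3 − 696x^2 − 5280x − 19200 = (−3)(x^4 − 5x^3 + 64x^2 − 640x + 1600) + (−81x^3 − 504x^2 − 7200x − 14400)
  x^4 − 5x^3 + 64x^2 − 640x + 1600 = (−(1/81)x + 101/729)(−81x^3 − 504x^2 − 7200x − 14400) + ((3640/81)x^2 + (14560/81)x + 291200/81)
  −81x^3 − 504x^2 − 7200x − 14400 = (−(6561/3640)x − 729/182)((3640/81)x^2 + (14560/81)x + 291200/81) + (0)
Last nonzero remainder: (3640/81)x^2 + (14560/81)x + 291200/81. Dividing through by 3640/81 gives the monic gcd x^2 + 4x + 80.

80 + 4x + x^2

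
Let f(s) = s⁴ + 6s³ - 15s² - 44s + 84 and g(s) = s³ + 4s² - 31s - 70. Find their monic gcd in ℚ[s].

s + 7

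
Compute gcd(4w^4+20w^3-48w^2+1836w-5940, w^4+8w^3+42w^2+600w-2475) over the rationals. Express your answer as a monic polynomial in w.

w^2+8w-33

By polynomial division,
  4w^4+20w^3-48w^2+1836w-5940 = (4)(w^4+8w^3+42w^2+600w-2475) + (-12w^3-216w^2-564w+3960)
  w^4+8w^3+42w^2+600w-2475 = (-(1/12)w+5/6)(-12w^3-216w^2-564w+3960) + (175w^2+1400w-5775)
  -12w^3-216w^2-564w+3960 = (-(12/175)w-24/35)(175w^2+1400w-5775) + (0)
Last nonzero remainder: 175w^2+1400w-5775. Dividing through by 175 gives the monic gcd w^2+8w-33.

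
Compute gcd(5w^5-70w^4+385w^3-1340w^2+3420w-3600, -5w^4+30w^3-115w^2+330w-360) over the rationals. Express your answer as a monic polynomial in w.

w^3-3w^2+14w-24

By polynomial division,
  5w^5-70w^4+385w^3-1340w^2+3420w-3600 = (-w+8)(-5w^4+30w^3-115w^2+330w-360) + (30w^3-90w^2+420w-720)
  -5w^4+30w^3-115w^2+330w-360 = (-(1/6)w+1/2)(30w^3-90w^2+420w-720) + (0)
Last nonzero remainder: 30w^3-90w^2+420w-720. Dividing through by 30 gives the monic gcd w^3-3w^2+14w-24.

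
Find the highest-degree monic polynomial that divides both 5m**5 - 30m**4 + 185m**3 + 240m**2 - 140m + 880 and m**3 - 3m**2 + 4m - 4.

Repeated division with remainder:
  5m**5 - 30m**4 + 185m**3 + 240m**2 - 140m + 880 = (5m**2 - 15m + 120)(m**3 - 3m**2 + 4m - 4) + (680m**2 - 680m + 1360)
  m**3 - 3m**2 + 4m - 4 = ((1/680)m - 1/340)(680m**2 - 680m + 1360) + (0)
Last nonzero remainder: 680m**2 - 680m + 1360. Dividing through by 680 gives the monic gcd m**2 - m + 2.

m**2 - m + 2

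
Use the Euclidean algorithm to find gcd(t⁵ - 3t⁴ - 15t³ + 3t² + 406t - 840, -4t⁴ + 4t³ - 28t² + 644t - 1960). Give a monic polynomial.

t² - 7t + 14

Apply the Euclidean algorithm:
  t⁵ - 3t⁴ - 15t³ + 3t² + 406t - 840 = (-(1/4)t + 1/2)(-4t⁴ + 4t³ - 28t² + 644t - 1960) + (-24t³ + 178t² - 406t + 140)
  -4t⁴ + 4t³ - 28t² + 644t - 1960 = ((1/6)t + 77/72)(-24t³ + 178t² - 406t + 140) + (-(5425/36)t² + (37975/36)t - 37975/18)
  -24t³ + 178t² - 406t + 140 = ((864/5425)t - 72/1085)(-(5425/36)t² + (37975/36)t - 37975/18) + (0)
Last nonzero remainder: -(5425/36)t² + (37975/36)t - 37975/18. Dividing through by -5425/36 gives the monic gcd t² - 7t + 14.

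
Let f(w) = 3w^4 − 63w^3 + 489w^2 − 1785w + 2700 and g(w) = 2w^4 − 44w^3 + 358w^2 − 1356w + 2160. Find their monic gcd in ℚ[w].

By polynomial division,
  3w^4 − 63w^3 + 489w^2 − 1785w + 2700 = (3/2)(2w^4 − 44w^3 + 358w^2 − 1356w + 2160) + (3w^3 − 48w^2 + 249w − 540)
  2w^4 − 44w^3 + 358w^2 − 1356w + 2160 = ((2/3)w − 4)(3w^3 − 48w^2 + 249w − 540) + (0)
Last nonzero remainder: 3w^3 − 48w^2 + 249w − 540. Dividing through by 3 gives the monic gcd w^3 − 16w^2 + 83w − 180.

w^3 − 16w^2 + 83w − 180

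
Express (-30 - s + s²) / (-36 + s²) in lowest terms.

(5 + s)/(6 + s)

Apply the Euclidean algorithm:
  s² - s - 30 = (s² - 36) + (-s + 6)
  s² - 36 = (-s - 6)(-s + 6) + (0)
Last nonzero remainder: -s + 6. Dividing through by -1 gives the monic gcd s - 6.
Cancel s - 6 from numerator and denominator to get the reduced form.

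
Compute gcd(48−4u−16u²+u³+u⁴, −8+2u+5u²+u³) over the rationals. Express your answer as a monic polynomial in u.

Apply the Euclidean algorithm:
  u⁴+u³−16u²−4u+48 = (u−4)(u³+5u²+2u−8) + (2u²+12u+16)
  u³+5u²+2u−8 = ((1/2)u−1/2)(2u²+12u+16) + (0)
Last nonzero remainder: 2u²+12u+16. Dividing through by 2 gives the monic gcd u²+6u+8.

8+6u+u²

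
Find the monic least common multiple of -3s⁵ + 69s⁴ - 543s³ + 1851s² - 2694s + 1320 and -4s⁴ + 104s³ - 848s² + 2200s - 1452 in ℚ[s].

By polynomial division,
  -3s⁵ + 69s⁴ - 543s³ + 1851s² - 2694s + 1320 = ((3/4)s + 9/4)(-4s⁴ + 104s³ - 848s² + 2200s - 1452) + (-141s³ + 2109s² - 6555s + 4587)
  -4s⁴ + 104s³ - 848s² + 2200s - 1452 = ((4/141)s - 692/2209)(-141s³ + 2109s² - 6555s + 4587) + (-(3024/2209)s² + (36288/2209)s - 33264/2209)
  -141s³ + 2109s² - 6555s + 4587 = ((103823/1008)s - 307051/1008)(-(3024/2209)s² + (36288/2209)s - 33264/2209) + (0)
Last nonzero remainder: -(3024/2209)s² + (36288/2209)s - 33264/2209. Dividing through by -3024/2209 gives the monic gcd s² - 12s + 11.
Then lcm(f, g) = f·g / gcd(f, g); expanding and making the result monic gives the answer.

s⁷ - 37s⁶ + 536s⁵ - 3910s⁴ + 15509s³ - 33373s² + 35794s - 14520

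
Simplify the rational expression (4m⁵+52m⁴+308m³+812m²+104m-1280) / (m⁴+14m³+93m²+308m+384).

(4m³+24m²+12m-40)/(m²+7m+12)

By polynomial division,
  4m⁵+52m⁴+308m³+812m²+104m-1280 = (4m-4)(m⁴+14m³+93m²+308m+384) + (-8m³-48m²-200m+256)
  m⁴+14m³+93m²+308m+384 = (-(1/8)m-1)(-8m³-48m²-200m+256) + (20m²+140m+640)
  -8m³-48m²-200m+256 = (-(2/5)m+2/5)(20m²+140m+640) + (0)
Last nonzero remainder: 20m²+140m+640. Dividing through by 20 gives the monic gcd m²+7m+32.
Cancel m²+7m+32 from numerator and denominator to get the reduced form.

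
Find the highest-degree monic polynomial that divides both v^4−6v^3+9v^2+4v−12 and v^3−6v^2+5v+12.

Apply the Euclidean algorithm:
  v^4−6v^3+9v^2+4v−12 = (v)(v^3−6v^2+5v+12) + (4v^2−8v−12)
  v^3−6v^2+5v+12 = ((1/4)v−1)(4v^2−8v−12) + (0)
Last nonzero remainder: 4v^2−8v−12. Dividing through by 4 gives the monic gcd v^2−2v−3.

v^2−2v−3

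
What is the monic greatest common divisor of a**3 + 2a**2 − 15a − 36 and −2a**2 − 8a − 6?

a + 3

Repeated division with remainder:
  a**3 + 2a**2 − 15a − 36 = (−(1/2)a + 1)(−2a**2 − 8a − 6) + (−10a − 30)
  −2a**2 − 8a − 6 = ((1/5)a + 1/5)(−10a − 30) + (0)
Last nonzero remainder: −10a − 30. Dividing through by −10 gives the monic gcd a + 3.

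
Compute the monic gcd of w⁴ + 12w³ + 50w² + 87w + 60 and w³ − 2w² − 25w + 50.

Repeated division with remainder:
  w⁴ + 12w³ + 50w² + 87w + 60 = (w + 14)(w³ − 2w² − 25w + 50) + (103w² + 387w − 640)
  w³ − 2w² − 25w + 50 = ((1/103)w − 593/10609)(103w² + 387w − 640) + ((30186/10609)w + 150930/10609)
  103w² + 387w − 640 = ((1092727/30186)w − 678976/15093)((30186/10609)w + 150930/10609) + (0)
Last nonzero remainder: (30186/10609)w + 150930/10609. Dividing through by 30186/10609 gives the monic gcd w + 5.

w + 5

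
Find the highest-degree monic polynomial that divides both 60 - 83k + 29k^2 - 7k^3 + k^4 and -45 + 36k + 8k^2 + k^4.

-15 + 17k - 3k^2 + k^3

Apply the Euclidean algorithm:
  k^4 - 7k^3 + 29k^2 - 83k + 60 = (k^4 + 8k^2 + 36k - 45) + (-7k^3 + 21k^2 - 119k + 105)
  k^4 + 8k^2 + 36k - 45 = (-(1/7)k - 3/7)(-7k^3 + 21k^2 - 119k + 105) + (0)
Last nonzero remainder: -7k^3 + 21k^2 - 119k + 105. Dividing through by -7 gives the monic gcd k^3 - 3k^2 + 17k - 15.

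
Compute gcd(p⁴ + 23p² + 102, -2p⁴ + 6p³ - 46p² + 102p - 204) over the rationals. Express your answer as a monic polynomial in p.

p² + 17

Euclidean algorithm in ℚ[p]:
  p⁴ + 23p² + 102 = (-1/2)(-2p⁴ + 6p³ - 46p² + 102p - 204) + (3p³ + 51p)
  -2p⁴ + 6p³ - 46p² + 102p - 204 = (-(2/3)p + 2)(3p³ + 51p) + (-12p² - 204)
  3p³ + 51p = (-(1/4)p)(-12p² - 204) + (0)
Last nonzero remainder: -12p² - 204. Dividing through by -12 gives the monic gcd p² + 17.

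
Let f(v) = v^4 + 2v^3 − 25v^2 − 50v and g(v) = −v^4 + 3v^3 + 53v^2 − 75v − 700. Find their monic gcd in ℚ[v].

Euclidean algorithm in ℚ[v]:
  v^4 + 2v^3 − 25v^2 − 50v = (−1)(−v^4 + 3v^3 + 53v^2 − 75v − 700) + (5v^3 + 28v^2 − 125v − 700)
  −v^4 + 3v^3 + 53v^2 − 75v − 700 = (−(1/5)v + 43/25)(5v^3 + 28v^2 − 125v − 700) + (−(504/25)v^2 + 504)
  5v^3 + 28v^2 − 125v − 700 = (−(125/504)v − 25/18)(−(504/25)v^2 + 504) + (0)
Last nonzero remainder: −(504/25)v^2 + 504. Dividing through by −504/25 gives the monic gcd v^2 − 25.

v^2 − 25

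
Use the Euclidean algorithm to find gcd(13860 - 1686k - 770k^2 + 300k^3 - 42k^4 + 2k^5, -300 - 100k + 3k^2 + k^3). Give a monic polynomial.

-30 - 7k + k^2

Apply the Euclidean algorithm:
  2k^5 - 42k^4 + 300k^3 - 770k^2 - 1686k + 13860 = (2k^2 - 48k + 644)(k^3 + 3k^2 - 100k - 300) + (-6902k^2 + 48314k + 207060)
  k^3 + 3k^2 - 100k - 300 = (-(1/6902)k - 5/3451)(-6902k^2 + 48314k + 207060) + (0)
Last nonzero remainder: -6902k^2 + 48314k + 207060. Dividing through by -6902 gives the monic gcd k^2 - 7k - 30.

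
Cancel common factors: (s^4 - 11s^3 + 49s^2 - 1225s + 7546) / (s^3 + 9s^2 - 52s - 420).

(s^3 - 4s^2 + 21s - 1078)/(s^2 + 16s + 60)

By polynomial division,
  s^4 - 11s^3 + 49s^2 - 1225s + 7546 = (s - 20)(s^3 + 9s^2 - 52s - 420) + (281s^2 - 1845s - 854)
  s^3 + 9s^2 - 52s - 420 = ((1/281)s + 4374/78961)(281s^2 - 1845s - 854) + ((4204032/78961)s - 29428224/78961)
  281s^2 - 1845s - 854 = ((22188041/4204032)s + 4816621/2102016)((4204032/78961)s - 29428224/78961) + (0)
Last nonzero remainder: (4204032/78961)s - 29428224/78961. Dividing through by 4204032/78961 gives the monic gcd s - 7.
Cancel s - 7 from numerator and denominator to get the reduced form.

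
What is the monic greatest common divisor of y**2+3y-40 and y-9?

By polynomial division,
  y**2+3y-40 = (y+12)(y-9) + (68)
  y-9 = ((1/68)y-9/68)(68) + (0)
The last nonzero remainder is the constant 68, so the polynomials are coprime and gcd = 1.

1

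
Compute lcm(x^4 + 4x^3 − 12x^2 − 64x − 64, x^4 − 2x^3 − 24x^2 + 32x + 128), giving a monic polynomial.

x^5 − 28x^3 − 16x^2 + 192x + 256

By polynomial division,
  x^4 + 4x^3 − 12x^2 − 64x − 64 = (x^4 − 2x^3 − 24x^2 + 32x + 128) + (6x^3 + 12x^2 − 96x − 192)
  x^4 − 2x^3 − 24x^2 + 32x + 128 = ((1/6)x − 2/3)(6x^3 + 12x^2 − 96x − 192) + (0)
Last nonzero remainder: 6x^3 + 12x^2 − 96x − 192. Dividing through by 6 gives the monic gcd x^3 + 2x^2 − 16x − 32.
Then lcm(f, g) = f·g / gcd(f, g); expanding and making the result monic gives the answer.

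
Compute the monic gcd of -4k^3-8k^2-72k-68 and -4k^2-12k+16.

Apply the Euclidean algorithm:
  -4k^3-8k^2-72k-68 = (k-1)(-4k^2-12k+16) + (-100k-52)
  -4k^2-12k+16 = ((1/25)k+62/625)(-100k-52) + (13224/625)
  -100k-52 = (-(15625/3306)k-8125/3306)(13224/625) + (0)
The last nonzero remainder is the constant 13224/625, so the polynomials are coprime and gcd = 1.

1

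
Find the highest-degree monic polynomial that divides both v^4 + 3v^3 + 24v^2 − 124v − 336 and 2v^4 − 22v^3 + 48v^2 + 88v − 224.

Apply the Euclidean algorithm:
  v^4 + 3v^3 + 24v^2 − 124v − 336 = (1/2)(2v^4 − 22v^3 + 48v^2 + 88v − 224) + (14v^3 − 168v − 224)
  2v^4 − 22v^3 + 48v^2 + 88v − 224 = ((1/7)v − 11/7)(14v^3 − 168v − 224) + (72v^2 − 144v − 576)
  14v^3 − 168v − 224 = ((7/36)v + 7/18)(72v^2 − 144v − 576) + (0)
Last nonzero remainder: 72v^2 − 144v − 576. Dividing through by 72 gives the monic gcd v^2 − 2v − 8.

v^2 − 2v − 8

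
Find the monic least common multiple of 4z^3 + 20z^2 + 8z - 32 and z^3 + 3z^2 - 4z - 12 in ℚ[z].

Repeated division with remainder:
  4z^3 + 20z^2 + 8z - 32 = (4)(z^3 + 3z^2 - 4z - 12) + (8z^2 + 24z + 16)
  z^3 + 3z^2 - 4z - 12 = ((1/8)z)(8z^2 + 24z + 16) + (-6z - 12)
  8z^2 + 24z + 16 = (-(4/3)z - 4/3)(-6z - 12) + (0)
Last nonzero remainder: -6z - 12. Dividing through by -6 gives the monic gcd z + 2.
Then lcm(f, g) = f·g / gcd(f, g); expanding and making the result monic gives the answer.

z^5 + 6z^4 + z^3 - 36z^2 - 20z + 48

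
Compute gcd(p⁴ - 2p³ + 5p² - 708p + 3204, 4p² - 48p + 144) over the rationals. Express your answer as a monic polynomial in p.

p² - 12p + 36

Repeated division with remainder:
  p⁴ - 2p³ + 5p² - 708p + 3204 = ((1/4)p² + (5/2)p + 89/4)(4p² - 48p + 144) + (0)
Last nonzero remainder: 4p² - 48p + 144. Dividing through by 4 gives the monic gcd p² - 12p + 36.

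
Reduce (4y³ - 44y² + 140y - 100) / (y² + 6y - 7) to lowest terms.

(4y² - 40y + 100)/(y + 7)

By polynomial division,
  4y³ - 44y² + 140y - 100 = (4y - 68)(y² + 6y - 7) + (576y - 576)
  y² + 6y - 7 = ((1/576)y + 7/576)(576y - 576) + (0)
Last nonzero remainder: 576y - 576. Dividing through by 576 gives the monic gcd y - 1.
Cancel y - 1 from numerator and denominator to get the reduced form.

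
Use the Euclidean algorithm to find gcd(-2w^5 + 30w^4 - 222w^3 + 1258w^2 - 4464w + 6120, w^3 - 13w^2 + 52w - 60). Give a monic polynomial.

w^2 - 11w + 30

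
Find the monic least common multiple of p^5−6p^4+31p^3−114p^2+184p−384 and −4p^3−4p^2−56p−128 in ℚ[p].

p^6−4p^5+19p^4−52p^3−44p^2−16p−768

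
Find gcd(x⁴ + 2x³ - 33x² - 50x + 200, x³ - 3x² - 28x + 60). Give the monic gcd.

Euclidean algorithm in ℚ[x]:
  x⁴ + 2x³ - 33x² - 50x + 200 = (x + 5)(x³ - 3x² - 28x + 60) + (10x² + 30x - 100)
  x³ - 3x² - 28x + 60 = ((1/10)x - 3/5)(10x² + 30x - 100) + (0)
Last nonzero remainder: 10x² + 30x - 100. Dividing through by 10 gives the monic gcd x² + 3x - 10.

x² + 3x - 10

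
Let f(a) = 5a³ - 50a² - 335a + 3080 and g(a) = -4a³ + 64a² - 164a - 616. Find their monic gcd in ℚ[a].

a² - 18a + 77

Apply the Euclidean algorithm:
  5a³ - 50a² - 335a + 3080 = (-5/4)(-4a³ + 64a² - 164a - 616) + (30a² - 540a + 2310)
  -4a³ + 64a² - 164a - 616 = (-(2/15)a - 4/15)(30a² - 540a + 2310) + (0)
Last nonzero remainder: 30a² - 540a + 2310. Dividing through by 30 gives the monic gcd a² - 18a + 77.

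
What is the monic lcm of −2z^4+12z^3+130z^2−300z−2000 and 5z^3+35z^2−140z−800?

z^5+2z^4−113z^3−370z^2+2200z+8000

Repeated division with remainder:
  −2z^4+12z^3+130z^2−300z−2000 = (−(2/5)z+26/5)(5z^3+35z^2−140z−800) + (−108z^2+108z+2160)
  5z^3+35z^2−140z−800 = (−(5/108)z−10/27)(−108z^2+108z+2160) + (0)
Last nonzero remainder: −108z^2+108z+2160. Dividing through by −108 gives the monic gcd z^2−z−20.
Then lcm(f, g) = f·g / gcd(f, g); expanding and making the result monic gives the answer.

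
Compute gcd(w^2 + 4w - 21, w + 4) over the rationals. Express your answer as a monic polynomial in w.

Euclidean algorithm in ℚ[w]:
  w^2 + 4w - 21 = (w)(w + 4) + (-21)
  w + 4 = (-(1/21)w - 4/21)(-21) + (0)
The last nonzero remainder is the constant -21, so the polynomials are coprime and gcd = 1.

1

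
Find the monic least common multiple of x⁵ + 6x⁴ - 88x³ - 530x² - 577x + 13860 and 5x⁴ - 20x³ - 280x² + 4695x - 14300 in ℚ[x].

x⁷ - 5x⁶ - 89x⁵ + 828x⁴ - 467x³ - 14243x² - 189965x + 900900

Repeated division with remainder:
  x⁵ + 6x⁴ - 88x³ - 530x² - 577x + 13860 = ((1/5)x + 2)(5x⁴ - 20x³ - 280x² + 4695x - 14300) + (8x³ - 909x² - 7107x + 42460)
  5x⁴ - 20x³ - 280x² + 4695x - 14300 = ((5/8)x + 4385/64)(8x³ - 909x² - 7107x + 42460) + ((4252325/64)x² + (29766275/64)x - 46775575/16)
  8x³ - 909x² - 7107x + 42460 = ((512/4252325)x - 12352/850465)((4252325/64)x² + (29766275/64)x - 46775575/16) + (0)
Last nonzero remainder: (4252325/64)x² + (29766275/64)x - 46775575/16. Dividing through by 4252325/64 gives the monic gcd x² + 7x - 44.
Then lcm(f, g) = f·g / gcd(f, g); expanding and making the result monic gives the answer.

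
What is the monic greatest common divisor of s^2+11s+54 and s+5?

1

Apply the Euclidean algorithm:
  s^2+11s+54 = (s+6)(s+5) + (24)
  s+5 = ((1/24)s+5/24)(24) + (0)
The last nonzero remainder is the constant 24, so the polynomials are coprime and gcd = 1.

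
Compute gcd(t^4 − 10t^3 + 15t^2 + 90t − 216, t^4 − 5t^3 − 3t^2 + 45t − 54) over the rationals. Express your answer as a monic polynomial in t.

t^2 − 9

Euclidean algorithm in ℚ[t]:
  t^4 − 10t^3 + 15t^2 + 90t − 216 = (t^4 − 5t^3 − 3t^2 + 45t − 54) + (−5t^3 + 18t^2 + 45t − 162)
  t^4 − 5t^3 − 3t^2 + 45t − 54 = (−(1/5)t + 7/25)(−5t^3 + 18t^2 + 45t − 162) + ((24/25)t^2 − 216/25)
  −5t^3 + 18t^2 + 45t − 162 = (−(125/24)t + 75/4)((24/25)t^2 − 216/25) + (0)
Last nonzero remainder: (24/25)t^2 − 216/25. Dividing through by 24/25 gives the monic gcd t^2 − 9.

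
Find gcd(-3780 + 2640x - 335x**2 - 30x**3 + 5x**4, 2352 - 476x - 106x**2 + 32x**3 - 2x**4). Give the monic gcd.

42 - 13x + x**2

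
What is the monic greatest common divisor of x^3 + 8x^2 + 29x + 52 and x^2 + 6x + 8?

x + 4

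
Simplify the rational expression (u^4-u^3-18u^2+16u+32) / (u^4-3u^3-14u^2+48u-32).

(u+1)/(u-1)

Apply the Euclidean algorithm:
  u^4-u^3-18u^2+16u+32 = (u^4-3u^3-14u^2+48u-32) + (2u^3-4u^2-32u+64)
  u^4-3u^3-14u^2+48u-32 = ((1/2)u-1/2)(2u^3-4u^2-32u+64) + (0)
Last nonzero remainder: 2u^3-4u^2-32u+64. Dividing through by 2 gives the monic gcd u^3-2u^2-16u+32.
Cancel u^3-2u^2-16u+32 from numerator and denominator to get the reduced form.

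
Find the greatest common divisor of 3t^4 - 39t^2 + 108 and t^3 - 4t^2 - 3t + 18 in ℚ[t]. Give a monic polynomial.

t^2 - t - 6

Euclidean algorithm in ℚ[t]:
  3t^4 - 39t^2 + 108 = (3t + 12)(t^3 - 4t^2 - 3t + 18) + (18t^2 - 18t - 108)
  t^3 - 4t^2 - 3t + 18 = ((1/18)t - 1/6)(18t^2 - 18t - 108) + (0)
Last nonzero remainder: 18t^2 - 18t - 108. Dividing through by 18 gives the monic gcd t^2 - t - 6.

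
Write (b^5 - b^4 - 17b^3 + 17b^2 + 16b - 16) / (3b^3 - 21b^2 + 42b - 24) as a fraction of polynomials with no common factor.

By polynomial division,
  b^5 - b^4 - 17b^3 + 17b^2 + 16b - 16 = ((1/3)b^2 + 2b + 11/3)(3b^3 - 21b^2 + 42b - 24) + (18b^2 - 90b + 72)
  3b^3 - 21b^2 + 42b - 24 = ((1/6)b - 1/3)(18b^2 - 90b + 72) + (0)
Last nonzero remainder: 18b^2 - 90b + 72. Dividing through by 18 gives the monic gcd b^2 - 5b + 4.
Cancel b^2 - 5b + 4 from numerator and denominator to get the reduced form.

(b^3 + 4b^2 - b - 4)/(3b - 6)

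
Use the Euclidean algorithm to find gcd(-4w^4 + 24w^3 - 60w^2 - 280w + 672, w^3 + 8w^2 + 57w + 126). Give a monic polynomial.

w + 3

Apply the Euclidean algorithm:
  -4w^4 + 24w^3 - 60w^2 - 280w + 672 = (-4w + 56)(w^3 + 8w^2 + 57w + 126) + (-280w^2 - 2968w - 6384)
  w^3 + 8w^2 + 57w + 126 = (-(1/280)w + 13/1400)(-280w^2 - 2968w - 6384) + ((1544/25)w + 4632/25)
  -280w^2 - 2968w - 6384 = (-(875/193)w - 6650/193)((1544/25)w + 4632/25) + (0)
Last nonzero remainder: (1544/25)w + 4632/25. Dividing through by 1544/25 gives the monic gcd w + 3.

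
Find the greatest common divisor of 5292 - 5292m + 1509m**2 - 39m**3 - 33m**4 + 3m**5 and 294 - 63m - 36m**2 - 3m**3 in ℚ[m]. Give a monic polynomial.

-14 + 5m + m**2

By polynomial division,
  3m**5 - 33m**4 - 39m**3 + 1509m**2 - 5292m + 5292 = (-m**2 + 23m - 242)(-3m**3 - 36m**2 - 63m + 294) + (-5460m**2 - 27300m + 76440)
  -3m**3 - 36m**2 - 63m + 294 = ((1/1820)m + 1/260)(-5460m**2 - 27300m + 76440) + (0)
Last nonzero remainder: -5460m**2 - 27300m + 76440. Dividing through by -5460 gives the monic gcd m**2 + 5m - 14.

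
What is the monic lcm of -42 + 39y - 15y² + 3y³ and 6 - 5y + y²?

42 - 53y + 28y² - 8y³ + y⁴

Euclidean algorithm in ℚ[y]:
  3y³ - 15y² + 39y - 42 = (3y)(y² - 5y + 6) + (21y - 42)
  y² - 5y + 6 = ((1/21)y - 1/7)(21y - 42) + (0)
Last nonzero remainder: 21y - 42. Dividing through by 21 gives the monic gcd y - 2.
Then lcm(f, g) = f·g / gcd(f, g); expanding and making the result monic gives the answer.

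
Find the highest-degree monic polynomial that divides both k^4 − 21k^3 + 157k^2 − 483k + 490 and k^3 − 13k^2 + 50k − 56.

k^2 − 9k + 14

By polynomial division,
  k^4 − 21k^3 + 157k^2 − 483k + 490 = (k − 8)(k^3 − 13k^2 + 50k − 56) + (3k^2 − 27k + 42)
  k^3 − 13k^2 + 50k − 56 = ((1/3)k − 4/3)(3k^2 − 27k + 42) + (0)
Last nonzero remainder: 3k^2 − 27k + 42. Dividing through by 3 gives the monic gcd k^2 − 9k + 14.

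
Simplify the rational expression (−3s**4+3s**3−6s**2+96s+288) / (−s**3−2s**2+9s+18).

(3s**3−9s**2+24s−144)/(s**2−9)

Euclidean algorithm in ℚ[s]:
  −3s**4+3s**3−6s**2+96s+288 = (3s−9)(−s**3−2s**2+9s+18) + (−51s**2+123s+450)
  −s**3−2s**2+9s+18 = ((1/51)s+25/289)(−51s**2+123s+450) + (−(3024/289)s−6048/289)
  −51s**2+123s+450 = ((4913/1008)s−7225/336)(−(3024/289)s−6048/289) + (0)
Last nonzero remainder: −(3024/289)s−6048/289. Dividing through by −3024/289 gives the monic gcd s+2.
Cancel s+2 from numerator and denominator to get the reduced form.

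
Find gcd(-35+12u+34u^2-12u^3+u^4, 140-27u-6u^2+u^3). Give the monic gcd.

Repeated division with remainder:
  u^4-12u^3+34u^2+12u-35 = (u-6)(u^3-6u^2-27u+140) + (25u^2-290u+805)
  u^3-6u^2-27u+140 = ((1/25)u+28/125)(25u^2-290u+805) + ((144/25)u-1008/25)
  25u^2-290u+805 = ((625/144)u-2875/144)((144/25)u-1008/25) + (0)
Last nonzero remainder: (144/25)u-1008/25. Dividing through by 144/25 gives the monic gcd u-7.

-7+u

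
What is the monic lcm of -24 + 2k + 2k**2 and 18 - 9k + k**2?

72 - 18k - 5k**2 + k**3

Apply the Euclidean algorithm:
  2k**2 + 2k - 24 = (2)(k**2 - 9k + 18) + (20k - 60)
  k**2 - 9k + 18 = ((1/20)k - 3/10)(20k - 60) + (0)
Last nonzero remainder: 20k - 60. Dividing through by 20 gives the monic gcd k - 3.
Then lcm(f, g) = f·g / gcd(f, g); expanding and making the result monic gives the answer.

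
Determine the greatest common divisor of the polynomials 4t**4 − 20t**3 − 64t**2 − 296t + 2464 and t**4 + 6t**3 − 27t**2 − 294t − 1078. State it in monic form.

By polynomial division,
  4t**4 − 20t**3 − 64t**2 − 296t + 2464 = (4)(t**4 + 6t**3 − 27t**2 − 294t − 1078) + (−44t**3 + 44t**2 + 880t + 6776)
  t**4 + 6t**3 − 27t**2 − 294t − 1078 = (−(1/44)t − 7/44)(−44t**3 + 44t**2 + 880t + 6776) + (0)
Last nonzero remainder: −44t**3 + 44t**2 + 880t + 6776. Dividing through by −44 gives the monic gcd t**3 − t**2 − 20t − 154.

t**3 − t**2 − 20t − 154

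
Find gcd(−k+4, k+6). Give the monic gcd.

1

Repeated division with remainder:
  −k+4 = (−1)(k+6) + (10)
  k+6 = ((1/10)k+3/5)(10) + (0)
The last nonzero remainder is the constant 10, so the polynomials are coprime and gcd = 1.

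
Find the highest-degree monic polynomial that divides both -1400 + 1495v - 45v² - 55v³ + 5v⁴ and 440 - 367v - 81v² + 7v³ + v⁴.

By polynomial division,
  5v⁴ - 55v³ - 45v² + 1495v - 1400 = (5)(v⁴ + 7v³ - 81v² - 367v + 440) + (-90v³ + 360v² + 3330v - 3600)
  v⁴ + 7v³ - 81v² - 367v + 440 = (-(1/90)v - 11/90)(-90v³ + 360v² + 3330v - 3600) + (0)
Last nonzero remainder: -90v³ + 360v² + 3330v - 3600. Dividing through by -90 gives the monic gcd v³ - 4v² - 37v + 40.

40 - 37v - 4v² + v³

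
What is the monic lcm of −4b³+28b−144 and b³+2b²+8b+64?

b⁵−2b⁴+9b³+50b²−184b+576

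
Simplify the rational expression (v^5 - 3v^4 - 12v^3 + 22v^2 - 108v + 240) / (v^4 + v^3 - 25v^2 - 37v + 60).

(v^3 - 2v^2 + 6v - 12)/(v^2 + 2v - 3)

Apply the Euclidean algorithm:
  v^5 - 3v^4 - 12v^3 + 22v^2 - 108v + 240 = (v - 4)(v^4 + v^3 - 25v^2 - 37v + 60) + (17v^3 - 41v^2 - 316v + 480)
  v^4 + v^3 - 25v^2 - 37v + 60 = ((1/17)v + 58/289)(17v^3 - 41v^2 - 316v + 480) + ((525/289)v^2 - (525/289)v - 10500/289)
  17v^3 - 41v^2 - 316v + 480 = ((4913/525)v - 2312/175)((525/289)v^2 - (525/289)v - 10500/289) + (0)
Last nonzero remainder: (525/289)v^2 - (525/289)v - 10500/289. Dividing through by 525/289 gives the monic gcd v^2 - v - 20.
Cancel v^2 - v - 20 from numerator and denominator to get the reduced form.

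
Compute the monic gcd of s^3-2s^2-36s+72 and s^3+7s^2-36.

s^2+4s-12

By polynomial division,
  s^3-2s^2-36s+72 = (s^3+7s^2-36) + (-9s^2-36s+108)
  s^3+7s^2-36 = (-(1/9)s-1/3)(-9s^2-36s+108) + (0)
Last nonzero remainder: -9s^2-36s+108. Dividing through by -9 gives the monic gcd s^2+4s-12.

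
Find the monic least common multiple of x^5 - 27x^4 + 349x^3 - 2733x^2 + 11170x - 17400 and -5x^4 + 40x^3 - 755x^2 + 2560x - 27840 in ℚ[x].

Apply the Euclidean algorithm:
  x^5 - 27x^4 + 349x^3 - 2733x^2 + 11170x - 17400 = (-(1/5)x + 19/5)(-5x^4 + 40x^3 - 755x^2 + 2560x - 27840) + (46x^3 + 648x^2 - 4126x + 88392)
  -5x^4 + 40x^3 - 755x^2 + 2560x - 27840 = (-(5/46)x + 1270/529)(46x^3 + 648x^2 - 4126x + 88392) + (-(1459600/529)x^2 + (11676800/529)x - 126985200/529)
  46x^3 + 648x^2 - 4126x + 88392 = (-(12167/729800)x - 67183/182450)(-(1459600/529)x^2 + (11676800/529)x - 126985200/529) + (0)
Last nonzero remainder: -(1459600/529)x^2 + (11676800/529)x - 126985200/529. Dividing through by -1459600/529 gives the monic gcd x^2 - 8x + 87.
Then lcm(f, g) = f·g / gcd(f, g); expanding and making the result monic gives the answer.

x^7 - 27x^6 + 413x^5 - 4461x^4 + 33506x^3 - 192312x^2 + 714880x - 1113600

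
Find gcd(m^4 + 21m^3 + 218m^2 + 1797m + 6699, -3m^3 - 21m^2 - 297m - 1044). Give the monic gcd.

Repeated division with remainder:
  m^4 + 21m^3 + 218m^2 + 1797m + 6699 = (-(1/3)m - 14/3)(-3m^3 - 21m^2 - 297m - 1044) + (21m^2 + 63m + 1827)
  -3m^3 - 21m^2 - 297m - 1044 = (-(1/7)m - 4/7)(21m^2 + 63m + 1827) + (0)
Last nonzero remainder: 21m^2 + 63m + 1827. Dividing through by 21 gives the monic gcd m^2 + 3m + 87.

m^2 + 3m + 87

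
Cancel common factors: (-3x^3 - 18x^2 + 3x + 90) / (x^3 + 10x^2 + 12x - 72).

(-3x^2 - 24x - 45)/(x^2 + 12x + 36)

Repeated division with remainder:
  -3x^3 - 18x^2 + 3x + 90 = (-3)(x^3 + 10x^2 + 12x - 72) + (12x^2 + 39x - 126)
  x^3 + 10x^2 + 12x - 72 = ((1/12)x + 9/16)(12x^2 + 39x - 126) + ((9/16)x - 9/8)
  12x^2 + 39x - 126 = ((64/3)x + 112)((9/16)x - 9/8) + (0)
Last nonzero remainder: (9/16)x - 9/8. Dividing through by 9/16 gives the monic gcd x - 2.
Cancel x - 2 from numerator and denominator to get the reduced form.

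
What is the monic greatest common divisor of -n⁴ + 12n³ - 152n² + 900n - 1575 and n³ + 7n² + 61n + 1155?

n² - 4n + 105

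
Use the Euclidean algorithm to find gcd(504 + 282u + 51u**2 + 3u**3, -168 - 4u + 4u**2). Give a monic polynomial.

Apply the Euclidean algorithm:
  3u**3 + 51u**2 + 282u + 504 = ((3/4)u + 27/2)(4u**2 - 4u - 168) + (462u + 2772)
  4u**2 - 4u - 168 = ((2/231)u - 2/33)(462u + 2772) + (0)
Last nonzero remainder: 462u + 2772. Dividing through by 462 gives the monic gcd u + 6.

6 + u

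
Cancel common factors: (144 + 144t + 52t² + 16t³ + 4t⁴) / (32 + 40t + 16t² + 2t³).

Repeated division with remainder:
  4t⁴ + 16t³ + 52t² + 144t + 144 = (2t - 8)(2t³ + 16t² + 40t + 32) + (100t² + 400t + 400)
  2t³ + 16t² + 40t + 32 = ((1/50)t + 2/25)(100t² + 400t + 400) + (0)
Last nonzero remainder: 100t² + 400t + 400. Dividing through by 100 gives the monic gcd t² + 4t + 4.
Cancel t² + 4t + 4 from numerator and denominator to get the reduced form.

(18 + 2t²)/(4 + t)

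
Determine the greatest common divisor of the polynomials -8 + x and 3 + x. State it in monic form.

Repeated division with remainder:
  x - 8 = (x + 3) + (-11)
  x + 3 = (-(1/11)x - 3/11)(-11) + (0)
The last nonzero remainder is the constant -11, so the polynomials are coprime and gcd = 1.

1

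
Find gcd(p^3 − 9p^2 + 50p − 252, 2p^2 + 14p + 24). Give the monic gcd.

Repeated division with remainder:
  p^3 − 9p^2 + 50p − 252 = ((1/2)p − 8)(2p^2 + 14p + 24) + (150p − 60)
  2p^2 + 14p + 24 = ((1/75)p + 37/375)(150p − 60) + (748/25)
  150p − 60 = ((1875/374)p − 375/187)(748/25) + (0)
The last nonzero remainder is the constant 748/25, so the polynomials are coprime and gcd = 1.

1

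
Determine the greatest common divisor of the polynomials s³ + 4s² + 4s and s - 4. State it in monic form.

1

Repeated division with remainder:
  s³ + 4s² + 4s = (s² + 8s + 36)(s - 4) + (144)
  s - 4 = ((1/144)s - 1/36)(144) + (0)
The last nonzero remainder is the constant 144, so the polynomials are coprime and gcd = 1.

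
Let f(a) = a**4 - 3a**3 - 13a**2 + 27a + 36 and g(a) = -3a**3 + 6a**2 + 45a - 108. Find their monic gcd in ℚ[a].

a - 3

Euclidean algorithm in ℚ[a]:
  a**4 - 3a**3 - 13a**2 + 27a + 36 = (-(1/3)a + 1/3)(-3a**3 + 6a**2 + 45a - 108) + (-24a + 72)
  -3a**3 + 6a**2 + 45a - 108 = ((1/8)a**2 + (1/8)a - 3/2)(-24a + 72) + (0)
Last nonzero remainder: -24a + 72. Dividing through by -24 gives the monic gcd a - 3.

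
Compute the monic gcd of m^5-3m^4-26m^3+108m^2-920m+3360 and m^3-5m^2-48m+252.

m^2+m-42

By polynomial division,
  m^5-3m^4-26m^3+108m^2-920m+3360 = (m^2+2m+32)(m^3-5m^2-48m+252) + (112m^2+112m-4704)
  m^3-5m^2-48m+252 = ((1/112)m-3/56)(112m^2+112m-4704) + (0)
Last nonzero remainder: 112m^2+112m-4704. Dividing through by 112 gives the monic gcd m^2+m-42.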